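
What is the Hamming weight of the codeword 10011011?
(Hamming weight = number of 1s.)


Counting 1s in 10011011

5


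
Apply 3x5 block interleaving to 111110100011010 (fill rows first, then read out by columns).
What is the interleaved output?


Matrix:
  11111
  01000
  11010
Read columns: 101111100101100

101111100101100


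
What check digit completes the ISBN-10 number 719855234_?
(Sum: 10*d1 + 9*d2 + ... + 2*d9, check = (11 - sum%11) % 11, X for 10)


Weighted sum: 287
287 mod 11 = 1

Check digit: X


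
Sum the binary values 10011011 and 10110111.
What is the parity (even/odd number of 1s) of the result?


10011011 = 155
10110111 = 183
Sum = 338 = 101010010
1s count = 4

even parity (4 ones in 101010010)


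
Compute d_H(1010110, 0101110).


XOR: 1111000
Count of 1s: 4

4


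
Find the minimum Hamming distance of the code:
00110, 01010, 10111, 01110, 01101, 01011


Comparing all pairs, minimum distance: 1
Can detect 0 errors, correct 0 errors

1


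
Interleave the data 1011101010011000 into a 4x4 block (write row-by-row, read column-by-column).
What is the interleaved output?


Matrix:
  1011
  1010
  1001
  1000
Read columns: 1111000011001010

1111000011001010


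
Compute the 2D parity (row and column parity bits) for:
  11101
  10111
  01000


Row parities: 001
Column parities: 00010

Row P: 001, Col P: 00010, Corner: 1


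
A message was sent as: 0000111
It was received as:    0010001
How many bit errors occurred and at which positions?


XOR: 0010110

3 error(s) at position(s): 2, 4, 5


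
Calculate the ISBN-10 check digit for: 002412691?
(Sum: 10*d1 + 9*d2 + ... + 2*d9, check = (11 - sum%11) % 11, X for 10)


Weighted sum: 113
113 mod 11 = 3

Check digit: 8


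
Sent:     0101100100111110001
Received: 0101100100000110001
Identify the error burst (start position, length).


XOR: 0000000000111000000

Burst at position 10, length 3


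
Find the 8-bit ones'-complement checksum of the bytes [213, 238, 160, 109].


Sum = 720 mod 256 = 208
Complement = 47

47


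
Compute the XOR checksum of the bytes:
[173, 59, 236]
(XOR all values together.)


XOR chain: 173 ^ 59 ^ 236 = 122

122


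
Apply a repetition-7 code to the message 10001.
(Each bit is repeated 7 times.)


Each bit -> 7 copies

11111110000000000000000000001111111


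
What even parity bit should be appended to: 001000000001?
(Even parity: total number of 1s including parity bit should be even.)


Number of 1s in data: 2
Parity bit: 0

0


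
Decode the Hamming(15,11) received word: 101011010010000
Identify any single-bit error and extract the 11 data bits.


Syndrome = 2: error at position 2

Data: 11100010000 (corrected bit 2)


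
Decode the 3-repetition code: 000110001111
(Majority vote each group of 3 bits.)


Groups: 000, 110, 001, 111
Majority votes: 0101

0101


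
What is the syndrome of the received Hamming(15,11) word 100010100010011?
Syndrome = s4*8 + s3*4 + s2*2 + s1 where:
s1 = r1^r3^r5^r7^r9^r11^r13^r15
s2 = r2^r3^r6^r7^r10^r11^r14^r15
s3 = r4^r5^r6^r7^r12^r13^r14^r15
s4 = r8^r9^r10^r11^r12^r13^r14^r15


s1=1, s2=0, s3=0, s4=1

Syndrome = 9 (error at position 9)


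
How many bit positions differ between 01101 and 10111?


XOR: 11010
Count of 1s: 3

3


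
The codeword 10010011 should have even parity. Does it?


Number of 1s: 4

Yes, parity is correct (4 ones)


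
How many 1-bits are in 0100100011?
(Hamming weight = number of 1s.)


Counting 1s in 0100100011

4


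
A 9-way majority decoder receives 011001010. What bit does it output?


Ones: 4 out of 9
Threshold: 5

0 (4/9 voted 1)


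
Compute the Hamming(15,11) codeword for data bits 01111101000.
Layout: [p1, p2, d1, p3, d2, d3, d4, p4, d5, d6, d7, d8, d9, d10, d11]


Parity bits: p1=1, p2=1, p3=0, p4=1

110011111101000


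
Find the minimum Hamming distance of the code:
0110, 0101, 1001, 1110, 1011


Comparing all pairs, minimum distance: 1
Can detect 0 errors, correct 0 errors

1


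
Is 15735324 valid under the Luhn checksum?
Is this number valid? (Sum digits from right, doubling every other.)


Luhn sum = 27
27 mod 10 = 7

Invalid (Luhn sum mod 10 = 7)


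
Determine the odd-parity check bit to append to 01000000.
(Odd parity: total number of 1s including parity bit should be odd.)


Number of 1s in data: 1
Parity bit: 0

0


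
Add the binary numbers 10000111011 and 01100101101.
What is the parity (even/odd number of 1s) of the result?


10000111011 = 1083
01100101101 = 813
Sum = 1896 = 11101101000
1s count = 6

even parity (6 ones in 11101101000)


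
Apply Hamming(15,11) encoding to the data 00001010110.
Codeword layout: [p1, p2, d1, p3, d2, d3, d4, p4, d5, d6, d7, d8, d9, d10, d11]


Parity bits: p1=1, p2=0, p3=0, p4=0

100000001010110


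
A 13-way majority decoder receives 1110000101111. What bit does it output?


Ones: 8 out of 13
Threshold: 7

1 (8/13 voted 1)


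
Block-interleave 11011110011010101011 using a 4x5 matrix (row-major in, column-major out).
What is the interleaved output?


Matrix:
  11011
  11001
  10101
  01011
Read columns: 11101101001010011111

11101101001010011111


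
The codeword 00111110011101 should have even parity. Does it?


Number of 1s: 9

No, parity error (9 ones)


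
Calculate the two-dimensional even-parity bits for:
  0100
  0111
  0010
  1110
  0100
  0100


Row parities: 111111
Column parities: 1111

Row P: 111111, Col P: 1111, Corner: 0


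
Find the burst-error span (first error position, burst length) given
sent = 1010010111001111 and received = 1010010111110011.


XOR: 0000000000111100

Burst at position 10, length 4


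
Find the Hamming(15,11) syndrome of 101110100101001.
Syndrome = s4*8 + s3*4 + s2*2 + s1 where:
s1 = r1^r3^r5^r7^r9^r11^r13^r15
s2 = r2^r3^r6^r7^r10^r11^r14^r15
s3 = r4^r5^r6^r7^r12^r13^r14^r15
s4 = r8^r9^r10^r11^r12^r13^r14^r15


s1=1, s2=0, s3=1, s4=1

Syndrome = 13 (error at position 13)


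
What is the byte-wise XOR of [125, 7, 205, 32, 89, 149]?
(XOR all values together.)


XOR chain: 125 ^ 7 ^ 205 ^ 32 ^ 89 ^ 149 = 91

91


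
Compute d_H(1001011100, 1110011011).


XOR: 0111000111
Count of 1s: 6

6


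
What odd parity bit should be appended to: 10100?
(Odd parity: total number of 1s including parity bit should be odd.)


Number of 1s in data: 2
Parity bit: 1

1


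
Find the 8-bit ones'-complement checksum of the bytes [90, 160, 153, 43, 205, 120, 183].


Sum = 954 mod 256 = 186
Complement = 69

69


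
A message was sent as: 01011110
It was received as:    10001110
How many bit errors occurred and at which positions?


XOR: 11010000

3 error(s) at position(s): 0, 1, 3


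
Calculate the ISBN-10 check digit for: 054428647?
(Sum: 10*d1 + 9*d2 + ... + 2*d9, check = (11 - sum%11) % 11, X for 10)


Weighted sum: 207
207 mod 11 = 9

Check digit: 2


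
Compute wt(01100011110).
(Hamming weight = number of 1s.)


Counting 1s in 01100011110

6


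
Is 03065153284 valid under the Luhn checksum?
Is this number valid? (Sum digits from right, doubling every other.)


Luhn sum = 40
40 mod 10 = 0

Valid (Luhn sum mod 10 = 0)


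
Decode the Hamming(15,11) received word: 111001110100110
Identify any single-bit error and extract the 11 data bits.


Syndrome = 0: no error detected

Data: 10110100110 (no errors)


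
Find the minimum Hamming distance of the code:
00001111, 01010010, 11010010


Comparing all pairs, minimum distance: 1
Can detect 0 errors, correct 0 errors

1


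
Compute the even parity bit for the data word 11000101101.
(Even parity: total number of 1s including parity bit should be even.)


Number of 1s in data: 6
Parity bit: 0

0


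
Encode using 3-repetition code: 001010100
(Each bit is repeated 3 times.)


Each bit -> 3 copies

000000111000111000111000000


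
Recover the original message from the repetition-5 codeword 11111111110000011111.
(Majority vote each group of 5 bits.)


Groups: 11111, 11111, 00000, 11111
Majority votes: 1101

1101


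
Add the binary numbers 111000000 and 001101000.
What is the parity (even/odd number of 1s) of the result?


111000000 = 448
001101000 = 104
Sum = 552 = 1000101000
1s count = 3

odd parity (3 ones in 1000101000)


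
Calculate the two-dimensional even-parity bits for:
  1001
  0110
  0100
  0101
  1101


Row parities: 00101
Column parities: 0011

Row P: 00101, Col P: 0011, Corner: 0


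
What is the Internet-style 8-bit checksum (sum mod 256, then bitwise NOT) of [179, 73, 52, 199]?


Sum = 503 mod 256 = 247
Complement = 8

8


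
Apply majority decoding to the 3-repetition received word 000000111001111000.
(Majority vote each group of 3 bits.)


Groups: 000, 000, 111, 001, 111, 000
Majority votes: 001010

001010


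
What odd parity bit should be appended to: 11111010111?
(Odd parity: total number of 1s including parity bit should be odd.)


Number of 1s in data: 9
Parity bit: 0

0


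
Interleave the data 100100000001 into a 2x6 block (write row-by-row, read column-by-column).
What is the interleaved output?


Matrix:
  100100
  000001
Read columns: 100000100001

100000100001


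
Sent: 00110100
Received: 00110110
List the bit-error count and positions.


XOR: 00000010

1 error(s) at position(s): 6


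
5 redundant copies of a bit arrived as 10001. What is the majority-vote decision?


Ones: 2 out of 5
Threshold: 3

0 (2/5 voted 1)


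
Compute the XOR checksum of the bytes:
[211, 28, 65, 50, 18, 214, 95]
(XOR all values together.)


XOR chain: 211 ^ 28 ^ 65 ^ 50 ^ 18 ^ 214 ^ 95 = 39

39


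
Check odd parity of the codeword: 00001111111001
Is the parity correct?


Number of 1s: 8

No, parity error (8 ones)


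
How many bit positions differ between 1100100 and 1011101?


XOR: 0111001
Count of 1s: 4

4


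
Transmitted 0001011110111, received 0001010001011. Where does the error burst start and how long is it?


XOR: 0000001111100

Burst at position 6, length 5


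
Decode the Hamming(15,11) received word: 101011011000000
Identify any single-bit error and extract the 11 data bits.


Syndrome = 0: no error detected

Data: 11101000000 (no errors)


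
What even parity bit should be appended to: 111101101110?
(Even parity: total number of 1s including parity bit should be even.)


Number of 1s in data: 9
Parity bit: 1

1


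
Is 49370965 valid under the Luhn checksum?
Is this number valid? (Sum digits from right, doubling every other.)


Luhn sum = 47
47 mod 10 = 7

Invalid (Luhn sum mod 10 = 7)


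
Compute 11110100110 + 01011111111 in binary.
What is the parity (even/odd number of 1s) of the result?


11110100110 = 1958
01011111111 = 767
Sum = 2725 = 101010100101
1s count = 6

even parity (6 ones in 101010100101)


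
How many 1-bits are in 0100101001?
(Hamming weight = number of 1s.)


Counting 1s in 0100101001

4


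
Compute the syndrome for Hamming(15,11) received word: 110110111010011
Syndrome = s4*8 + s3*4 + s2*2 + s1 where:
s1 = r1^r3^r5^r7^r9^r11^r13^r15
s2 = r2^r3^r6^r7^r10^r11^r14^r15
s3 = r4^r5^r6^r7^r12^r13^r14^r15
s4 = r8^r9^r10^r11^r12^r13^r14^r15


s1=0, s2=1, s3=1, s4=1

Syndrome = 14 (error at position 14)


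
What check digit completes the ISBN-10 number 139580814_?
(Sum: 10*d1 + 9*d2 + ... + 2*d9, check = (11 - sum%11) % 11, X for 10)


Weighted sum: 235
235 mod 11 = 4

Check digit: 7


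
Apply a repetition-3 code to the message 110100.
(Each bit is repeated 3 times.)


Each bit -> 3 copies

111111000111000000


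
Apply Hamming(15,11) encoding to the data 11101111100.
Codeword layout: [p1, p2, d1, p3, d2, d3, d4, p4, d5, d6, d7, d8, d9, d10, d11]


Parity bits: p1=1, p2=0, p3=0, p4=1

101011011111100


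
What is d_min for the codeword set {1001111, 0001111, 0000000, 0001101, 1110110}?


Comparing all pairs, minimum distance: 1
Can detect 0 errors, correct 0 errors

1


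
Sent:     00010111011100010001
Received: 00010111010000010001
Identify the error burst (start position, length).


XOR: 00000000001100000000

Burst at position 10, length 2


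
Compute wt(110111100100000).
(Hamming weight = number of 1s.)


Counting 1s in 110111100100000

7


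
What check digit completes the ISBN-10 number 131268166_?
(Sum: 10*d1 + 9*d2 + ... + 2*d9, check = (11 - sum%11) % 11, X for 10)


Weighted sum: 169
169 mod 11 = 4

Check digit: 7


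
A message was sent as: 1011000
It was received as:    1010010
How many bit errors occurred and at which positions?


XOR: 0001010

2 error(s) at position(s): 3, 5


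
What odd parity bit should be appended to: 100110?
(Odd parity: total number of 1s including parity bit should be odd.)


Number of 1s in data: 3
Parity bit: 0

0


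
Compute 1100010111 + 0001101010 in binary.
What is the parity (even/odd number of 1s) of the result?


1100010111 = 791
0001101010 = 106
Sum = 897 = 1110000001
1s count = 4

even parity (4 ones in 1110000001)


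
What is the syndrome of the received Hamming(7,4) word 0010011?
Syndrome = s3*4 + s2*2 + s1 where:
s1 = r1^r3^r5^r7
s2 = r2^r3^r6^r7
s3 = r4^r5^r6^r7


s1=0, s2=1, s3=0

Syndrome = 2 (error at position 2)


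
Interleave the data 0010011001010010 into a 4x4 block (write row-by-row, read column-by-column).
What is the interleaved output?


Matrix:
  0010
  0110
  0101
  0010
Read columns: 0000011011010010

0000011011010010


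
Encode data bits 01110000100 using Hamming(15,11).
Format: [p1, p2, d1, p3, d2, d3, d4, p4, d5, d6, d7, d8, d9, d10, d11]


Parity bits: p1=1, p2=0, p3=0, p4=1

100011110000100


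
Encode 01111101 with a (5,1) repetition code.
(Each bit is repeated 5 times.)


Each bit -> 5 copies

0000011111111111111111111111110000011111


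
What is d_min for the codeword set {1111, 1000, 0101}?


Comparing all pairs, minimum distance: 2
Can detect 1 errors, correct 0 errors

2


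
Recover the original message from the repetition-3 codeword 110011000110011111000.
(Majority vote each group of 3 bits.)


Groups: 110, 011, 000, 110, 011, 111, 000
Majority votes: 1101110

1101110


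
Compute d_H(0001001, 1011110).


XOR: 1010111
Count of 1s: 5

5


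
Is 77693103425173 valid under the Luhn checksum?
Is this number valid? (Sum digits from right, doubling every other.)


Luhn sum = 54
54 mod 10 = 4

Invalid (Luhn sum mod 10 = 4)


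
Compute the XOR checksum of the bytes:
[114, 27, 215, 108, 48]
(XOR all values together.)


XOR chain: 114 ^ 27 ^ 215 ^ 108 ^ 48 = 226

226


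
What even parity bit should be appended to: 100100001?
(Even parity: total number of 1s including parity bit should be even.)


Number of 1s in data: 3
Parity bit: 1

1


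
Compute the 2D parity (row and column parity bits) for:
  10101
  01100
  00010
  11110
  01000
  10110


Row parities: 101011
Column parities: 11011

Row P: 101011, Col P: 11011, Corner: 0


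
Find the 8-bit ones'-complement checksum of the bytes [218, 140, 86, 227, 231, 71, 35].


Sum = 1008 mod 256 = 240
Complement = 15

15


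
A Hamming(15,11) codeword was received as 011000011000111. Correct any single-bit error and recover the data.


Syndrome = 12: error at position 12

Data: 10001001111 (corrected bit 12)


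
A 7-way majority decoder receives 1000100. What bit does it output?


Ones: 2 out of 7
Threshold: 4

0 (2/7 voted 1)


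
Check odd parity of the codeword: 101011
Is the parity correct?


Number of 1s: 4

No, parity error (4 ones)


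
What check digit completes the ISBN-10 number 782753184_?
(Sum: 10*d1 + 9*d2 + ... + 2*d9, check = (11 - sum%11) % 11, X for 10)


Weighted sum: 288
288 mod 11 = 2

Check digit: 9


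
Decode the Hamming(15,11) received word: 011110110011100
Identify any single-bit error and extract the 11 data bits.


Syndrome = 5: error at position 5

Data: 10010011100 (corrected bit 5)


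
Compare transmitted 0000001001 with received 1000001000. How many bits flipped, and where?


XOR: 1000000001

2 error(s) at position(s): 0, 9


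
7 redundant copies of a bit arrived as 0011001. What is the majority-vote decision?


Ones: 3 out of 7
Threshold: 4

0 (3/7 voted 1)


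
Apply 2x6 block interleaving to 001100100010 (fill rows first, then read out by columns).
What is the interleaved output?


Matrix:
  001100
  100010
Read columns: 010010100100

010010100100


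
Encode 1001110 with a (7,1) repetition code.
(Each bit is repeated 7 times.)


Each bit -> 7 copies

1111111000000000000001111111111111111111110000000


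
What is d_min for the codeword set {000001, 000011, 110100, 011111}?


Comparing all pairs, minimum distance: 1
Can detect 0 errors, correct 0 errors

1


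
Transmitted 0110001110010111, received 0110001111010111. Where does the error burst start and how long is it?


XOR: 0000000001000000

Burst at position 9, length 1


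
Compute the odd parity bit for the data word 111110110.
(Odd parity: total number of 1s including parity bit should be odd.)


Number of 1s in data: 7
Parity bit: 0

0


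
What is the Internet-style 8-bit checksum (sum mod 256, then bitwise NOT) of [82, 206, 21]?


Sum = 309 mod 256 = 53
Complement = 202

202


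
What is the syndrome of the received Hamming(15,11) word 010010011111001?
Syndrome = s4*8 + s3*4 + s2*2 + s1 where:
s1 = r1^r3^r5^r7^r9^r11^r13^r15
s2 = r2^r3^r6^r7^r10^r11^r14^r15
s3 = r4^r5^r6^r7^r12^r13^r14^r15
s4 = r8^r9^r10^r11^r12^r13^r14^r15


s1=0, s2=0, s3=1, s4=0

Syndrome = 4 (error at position 4)


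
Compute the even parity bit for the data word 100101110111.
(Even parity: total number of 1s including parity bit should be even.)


Number of 1s in data: 8
Parity bit: 0

0


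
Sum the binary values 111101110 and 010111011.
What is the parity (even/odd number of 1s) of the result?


111101110 = 494
010111011 = 187
Sum = 681 = 1010101001
1s count = 5

odd parity (5 ones in 1010101001)


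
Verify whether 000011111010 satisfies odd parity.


Number of 1s: 6

No, parity error (6 ones)


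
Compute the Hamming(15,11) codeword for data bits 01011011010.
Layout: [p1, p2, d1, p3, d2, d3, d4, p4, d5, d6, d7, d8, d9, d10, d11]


Parity bits: p1=0, p2=1, p3=0, p4=0

010010101011010


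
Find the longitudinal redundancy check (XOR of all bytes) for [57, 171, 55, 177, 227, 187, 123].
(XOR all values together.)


XOR chain: 57 ^ 171 ^ 55 ^ 177 ^ 227 ^ 187 ^ 123 = 55

55


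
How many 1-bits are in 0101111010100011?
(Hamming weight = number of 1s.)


Counting 1s in 0101111010100011

9


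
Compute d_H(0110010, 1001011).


XOR: 1111001
Count of 1s: 5

5


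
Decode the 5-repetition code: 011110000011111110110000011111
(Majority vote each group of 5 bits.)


Groups: 01111, 00000, 11111, 11011, 00000, 11111
Majority votes: 101101

101101


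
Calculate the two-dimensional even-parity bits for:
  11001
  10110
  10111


Row parities: 110
Column parities: 11000

Row P: 110, Col P: 11000, Corner: 0


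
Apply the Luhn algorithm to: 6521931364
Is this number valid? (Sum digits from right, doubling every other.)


Luhn sum = 37
37 mod 10 = 7

Invalid (Luhn sum mod 10 = 7)


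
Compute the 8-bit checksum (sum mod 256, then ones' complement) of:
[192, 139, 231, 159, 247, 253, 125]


Sum = 1346 mod 256 = 66
Complement = 189

189


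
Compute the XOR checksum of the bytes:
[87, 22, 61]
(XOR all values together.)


XOR chain: 87 ^ 22 ^ 61 = 124

124


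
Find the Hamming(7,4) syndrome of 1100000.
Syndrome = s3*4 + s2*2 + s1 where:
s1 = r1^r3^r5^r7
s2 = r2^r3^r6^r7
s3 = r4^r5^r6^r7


s1=1, s2=1, s3=0

Syndrome = 3 (error at position 3)


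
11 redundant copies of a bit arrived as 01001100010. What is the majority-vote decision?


Ones: 4 out of 11
Threshold: 6

0 (4/11 voted 1)


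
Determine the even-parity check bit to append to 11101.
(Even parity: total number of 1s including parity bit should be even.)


Number of 1s in data: 4
Parity bit: 0

0


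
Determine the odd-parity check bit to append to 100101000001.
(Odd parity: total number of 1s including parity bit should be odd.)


Number of 1s in data: 4
Parity bit: 1

1


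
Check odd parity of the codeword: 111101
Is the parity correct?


Number of 1s: 5

Yes, parity is correct (5 ones)


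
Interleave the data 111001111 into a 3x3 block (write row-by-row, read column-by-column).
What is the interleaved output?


Matrix:
  111
  001
  111
Read columns: 101101111

101101111


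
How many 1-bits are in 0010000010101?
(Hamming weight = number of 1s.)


Counting 1s in 0010000010101

4


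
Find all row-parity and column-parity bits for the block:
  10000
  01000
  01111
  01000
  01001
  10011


Row parities: 110101
Column parities: 00101

Row P: 110101, Col P: 00101, Corner: 0


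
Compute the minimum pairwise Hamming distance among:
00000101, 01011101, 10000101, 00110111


Comparing all pairs, minimum distance: 1
Can detect 0 errors, correct 0 errors

1


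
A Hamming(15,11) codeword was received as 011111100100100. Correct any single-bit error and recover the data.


Syndrome = 6: error at position 6

Data: 11010100100 (corrected bit 6)


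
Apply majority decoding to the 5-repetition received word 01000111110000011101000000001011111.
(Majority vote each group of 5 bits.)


Groups: 01000, 11111, 00000, 11101, 00000, 00010, 11111
Majority votes: 0101001

0101001


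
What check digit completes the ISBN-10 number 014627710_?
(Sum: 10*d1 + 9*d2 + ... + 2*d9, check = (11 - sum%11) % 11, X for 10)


Weighted sum: 161
161 mod 11 = 7

Check digit: 4


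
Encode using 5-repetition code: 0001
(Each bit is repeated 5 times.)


Each bit -> 5 copies

00000000000000011111


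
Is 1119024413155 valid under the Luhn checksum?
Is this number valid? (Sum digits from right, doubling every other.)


Luhn sum = 43
43 mod 10 = 3

Invalid (Luhn sum mod 10 = 3)


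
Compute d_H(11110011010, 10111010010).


XOR: 01001001000
Count of 1s: 3

3


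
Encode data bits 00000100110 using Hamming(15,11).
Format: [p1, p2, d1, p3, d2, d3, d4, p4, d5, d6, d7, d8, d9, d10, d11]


Parity bits: p1=1, p2=0, p3=0, p4=1

100000010100110


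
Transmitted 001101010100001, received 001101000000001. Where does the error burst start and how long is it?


XOR: 000000010100000

Burst at position 7, length 3


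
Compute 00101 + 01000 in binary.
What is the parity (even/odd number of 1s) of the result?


00101 = 5
01000 = 8
Sum = 13 = 1101
1s count = 3

odd parity (3 ones in 1101)


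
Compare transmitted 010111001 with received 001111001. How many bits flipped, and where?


XOR: 011000000

2 error(s) at position(s): 1, 2


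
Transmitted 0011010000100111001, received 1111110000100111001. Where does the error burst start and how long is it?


XOR: 1100100000000000000

Burst at position 0, length 5


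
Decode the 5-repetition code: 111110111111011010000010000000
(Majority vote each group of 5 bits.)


Groups: 11111, 01111, 11011, 01000, 00100, 00000
Majority votes: 111000

111000


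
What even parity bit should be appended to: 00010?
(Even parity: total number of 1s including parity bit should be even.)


Number of 1s in data: 1
Parity bit: 1

1


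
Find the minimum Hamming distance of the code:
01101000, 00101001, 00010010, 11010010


Comparing all pairs, minimum distance: 2
Can detect 1 errors, correct 0 errors

2


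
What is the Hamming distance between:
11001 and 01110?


XOR: 10111
Count of 1s: 4

4


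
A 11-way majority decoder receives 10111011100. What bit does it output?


Ones: 7 out of 11
Threshold: 6

1 (7/11 voted 1)


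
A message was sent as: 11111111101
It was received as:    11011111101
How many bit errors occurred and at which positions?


XOR: 00100000000

1 error(s) at position(s): 2


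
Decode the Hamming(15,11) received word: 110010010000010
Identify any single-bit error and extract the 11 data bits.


Syndrome = 0: no error detected

Data: 01000000010 (no errors)


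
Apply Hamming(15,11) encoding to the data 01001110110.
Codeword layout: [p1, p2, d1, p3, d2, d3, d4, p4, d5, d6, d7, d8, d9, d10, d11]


Parity bits: p1=0, p2=1, p3=1, p4=1

010110011110110


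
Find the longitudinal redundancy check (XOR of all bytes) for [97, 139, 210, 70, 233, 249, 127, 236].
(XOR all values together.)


XOR chain: 97 ^ 139 ^ 210 ^ 70 ^ 233 ^ 249 ^ 127 ^ 236 = 253

253


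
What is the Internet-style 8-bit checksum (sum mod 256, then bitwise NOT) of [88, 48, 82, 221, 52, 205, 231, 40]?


Sum = 967 mod 256 = 199
Complement = 56

56


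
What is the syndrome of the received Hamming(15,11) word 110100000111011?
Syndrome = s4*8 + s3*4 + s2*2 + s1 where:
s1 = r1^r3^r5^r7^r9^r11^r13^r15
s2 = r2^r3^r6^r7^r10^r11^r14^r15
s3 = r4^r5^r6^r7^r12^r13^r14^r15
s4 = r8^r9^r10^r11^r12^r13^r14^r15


s1=1, s2=1, s3=0, s4=1

Syndrome = 11 (error at position 11)


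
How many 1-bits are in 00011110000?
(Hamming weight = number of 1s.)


Counting 1s in 00011110000

4


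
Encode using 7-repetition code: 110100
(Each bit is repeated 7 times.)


Each bit -> 7 copies

111111111111110000000111111100000000000000


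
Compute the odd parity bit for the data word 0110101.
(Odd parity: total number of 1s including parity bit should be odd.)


Number of 1s in data: 4
Parity bit: 1

1


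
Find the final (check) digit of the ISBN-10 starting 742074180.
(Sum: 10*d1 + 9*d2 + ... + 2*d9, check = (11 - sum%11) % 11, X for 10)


Weighted sum: 212
212 mod 11 = 3

Check digit: 8


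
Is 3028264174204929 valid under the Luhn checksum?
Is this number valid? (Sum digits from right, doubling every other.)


Luhn sum = 80
80 mod 10 = 0

Valid (Luhn sum mod 10 = 0)


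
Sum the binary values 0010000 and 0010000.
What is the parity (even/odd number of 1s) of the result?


0010000 = 16
0010000 = 16
Sum = 32 = 100000
1s count = 1

odd parity (1 ones in 100000)


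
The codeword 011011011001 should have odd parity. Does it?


Number of 1s: 7

Yes, parity is correct (7 ones)


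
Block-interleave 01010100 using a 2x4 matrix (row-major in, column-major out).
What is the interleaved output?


Matrix:
  0101
  0100
Read columns: 00110010

00110010


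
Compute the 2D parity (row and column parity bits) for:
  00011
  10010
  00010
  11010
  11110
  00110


Row parities: 001100
Column parities: 10001

Row P: 001100, Col P: 10001, Corner: 0


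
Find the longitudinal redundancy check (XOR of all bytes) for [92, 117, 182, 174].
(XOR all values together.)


XOR chain: 92 ^ 117 ^ 182 ^ 174 = 49

49


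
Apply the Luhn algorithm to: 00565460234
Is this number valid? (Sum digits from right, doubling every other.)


Luhn sum = 39
39 mod 10 = 9

Invalid (Luhn sum mod 10 = 9)


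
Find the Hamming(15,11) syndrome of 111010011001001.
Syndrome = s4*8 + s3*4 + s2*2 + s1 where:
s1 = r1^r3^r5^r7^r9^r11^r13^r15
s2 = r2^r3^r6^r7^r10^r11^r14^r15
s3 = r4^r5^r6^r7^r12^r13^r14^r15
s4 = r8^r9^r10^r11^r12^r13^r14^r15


s1=1, s2=1, s3=1, s4=0

Syndrome = 7 (error at position 7)


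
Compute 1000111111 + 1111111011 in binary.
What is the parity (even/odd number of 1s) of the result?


1000111111 = 575
1111111011 = 1019
Sum = 1594 = 11000111010
1s count = 6

even parity (6 ones in 11000111010)


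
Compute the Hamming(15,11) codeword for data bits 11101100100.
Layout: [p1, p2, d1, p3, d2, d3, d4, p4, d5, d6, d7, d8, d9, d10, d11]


Parity bits: p1=0, p2=1, p3=1, p4=1

011111011100100


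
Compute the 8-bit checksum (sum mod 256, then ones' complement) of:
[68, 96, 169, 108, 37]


Sum = 478 mod 256 = 222
Complement = 33

33


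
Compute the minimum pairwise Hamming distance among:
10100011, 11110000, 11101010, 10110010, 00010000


Comparing all pairs, minimum distance: 2
Can detect 1 errors, correct 0 errors

2


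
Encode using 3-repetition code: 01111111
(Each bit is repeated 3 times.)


Each bit -> 3 copies

000111111111111111111111


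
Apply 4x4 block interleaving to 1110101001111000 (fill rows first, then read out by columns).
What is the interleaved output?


Matrix:
  1110
  1010
  0111
  1000
Read columns: 1101101011100010

1101101011100010


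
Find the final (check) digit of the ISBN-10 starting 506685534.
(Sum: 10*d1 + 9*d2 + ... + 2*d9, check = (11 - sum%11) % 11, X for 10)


Weighted sum: 250
250 mod 11 = 8

Check digit: 3


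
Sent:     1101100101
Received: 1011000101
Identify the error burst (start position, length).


XOR: 0110100000

Burst at position 1, length 4


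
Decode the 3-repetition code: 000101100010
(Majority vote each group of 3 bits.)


Groups: 000, 101, 100, 010
Majority votes: 0100

0100


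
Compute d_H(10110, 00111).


XOR: 10001
Count of 1s: 2

2


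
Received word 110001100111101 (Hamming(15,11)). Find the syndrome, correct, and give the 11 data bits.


Syndrome = 13: error at position 13

Data: 00110111001 (corrected bit 13)


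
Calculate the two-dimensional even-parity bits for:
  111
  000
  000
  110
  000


Row parities: 10000
Column parities: 001

Row P: 10000, Col P: 001, Corner: 1


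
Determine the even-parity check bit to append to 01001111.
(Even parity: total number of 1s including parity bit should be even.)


Number of 1s in data: 5
Parity bit: 1

1


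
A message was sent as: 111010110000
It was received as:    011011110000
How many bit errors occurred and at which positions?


XOR: 100001000000

2 error(s) at position(s): 0, 5


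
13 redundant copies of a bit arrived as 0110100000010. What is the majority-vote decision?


Ones: 4 out of 13
Threshold: 7

0 (4/13 voted 1)


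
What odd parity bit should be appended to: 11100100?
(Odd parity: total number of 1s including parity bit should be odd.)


Number of 1s in data: 4
Parity bit: 1

1


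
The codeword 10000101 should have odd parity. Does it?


Number of 1s: 3

Yes, parity is correct (3 ones)


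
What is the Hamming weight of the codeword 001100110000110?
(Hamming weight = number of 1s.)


Counting 1s in 001100110000110

6


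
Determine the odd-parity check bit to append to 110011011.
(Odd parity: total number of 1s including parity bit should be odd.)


Number of 1s in data: 6
Parity bit: 1

1


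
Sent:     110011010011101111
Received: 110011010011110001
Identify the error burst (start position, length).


XOR: 000000000000011110

Burst at position 13, length 4


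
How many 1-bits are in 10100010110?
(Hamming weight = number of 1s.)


Counting 1s in 10100010110

5


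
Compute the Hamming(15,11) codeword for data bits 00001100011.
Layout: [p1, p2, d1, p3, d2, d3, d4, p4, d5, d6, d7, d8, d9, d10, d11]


Parity bits: p1=0, p2=1, p3=0, p4=0

010000001100011


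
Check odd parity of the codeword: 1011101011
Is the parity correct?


Number of 1s: 7

Yes, parity is correct (7 ones)


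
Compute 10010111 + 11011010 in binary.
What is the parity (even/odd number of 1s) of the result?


10010111 = 151
11011010 = 218
Sum = 369 = 101110001
1s count = 5

odd parity (5 ones in 101110001)


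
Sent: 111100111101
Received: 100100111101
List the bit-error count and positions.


XOR: 011000000000

2 error(s) at position(s): 1, 2


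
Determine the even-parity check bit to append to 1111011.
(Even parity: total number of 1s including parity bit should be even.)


Number of 1s in data: 6
Parity bit: 0

0


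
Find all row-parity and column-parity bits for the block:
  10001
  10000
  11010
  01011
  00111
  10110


Row parities: 011111
Column parities: 00001

Row P: 011111, Col P: 00001, Corner: 1


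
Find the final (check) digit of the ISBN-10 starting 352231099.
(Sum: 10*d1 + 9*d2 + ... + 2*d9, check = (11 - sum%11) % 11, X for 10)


Weighted sum: 173
173 mod 11 = 8

Check digit: 3


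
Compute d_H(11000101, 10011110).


XOR: 01011011
Count of 1s: 5

5


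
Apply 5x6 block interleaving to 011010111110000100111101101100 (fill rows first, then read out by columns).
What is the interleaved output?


Matrix:
  011010
  111110
  000100
  111101
  101100
Read columns: 010111101011011011111100000010

010111101011011011111100000010


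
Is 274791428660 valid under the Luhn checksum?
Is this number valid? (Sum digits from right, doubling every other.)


Luhn sum = 62
62 mod 10 = 2

Invalid (Luhn sum mod 10 = 2)


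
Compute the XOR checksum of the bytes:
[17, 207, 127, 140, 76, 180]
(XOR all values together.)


XOR chain: 17 ^ 207 ^ 127 ^ 140 ^ 76 ^ 180 = 213

213


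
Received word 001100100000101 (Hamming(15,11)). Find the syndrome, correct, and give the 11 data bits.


Syndrome = 2: error at position 2

Data: 10010000101 (corrected bit 2)


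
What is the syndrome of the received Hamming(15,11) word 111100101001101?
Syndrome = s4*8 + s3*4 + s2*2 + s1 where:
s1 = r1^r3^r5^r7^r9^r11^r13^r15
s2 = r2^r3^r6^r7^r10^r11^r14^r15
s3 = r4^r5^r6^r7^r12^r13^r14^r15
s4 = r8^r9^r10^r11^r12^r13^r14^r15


s1=0, s2=0, s3=1, s4=0

Syndrome = 4 (error at position 4)


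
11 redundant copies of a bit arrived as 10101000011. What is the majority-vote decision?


Ones: 5 out of 11
Threshold: 6

0 (5/11 voted 1)


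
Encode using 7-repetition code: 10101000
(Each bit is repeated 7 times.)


Each bit -> 7 copies

11111110000000111111100000001111111000000000000000000000


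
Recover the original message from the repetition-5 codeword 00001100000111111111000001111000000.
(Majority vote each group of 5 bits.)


Groups: 00001, 10000, 01111, 11111, 00000, 11110, 00000
Majority votes: 0011010

0011010


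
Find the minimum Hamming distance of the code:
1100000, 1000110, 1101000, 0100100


Comparing all pairs, minimum distance: 1
Can detect 0 errors, correct 0 errors

1


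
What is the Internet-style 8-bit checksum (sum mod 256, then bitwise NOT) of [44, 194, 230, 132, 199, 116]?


Sum = 915 mod 256 = 147
Complement = 108

108


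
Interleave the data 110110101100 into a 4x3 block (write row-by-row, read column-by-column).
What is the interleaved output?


Matrix:
  110
  110
  101
  100
Read columns: 111111000010

111111000010


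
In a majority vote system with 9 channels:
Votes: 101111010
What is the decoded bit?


Ones: 6 out of 9
Threshold: 5

1 (6/9 voted 1)


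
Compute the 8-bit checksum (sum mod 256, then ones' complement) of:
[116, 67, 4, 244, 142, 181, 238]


Sum = 992 mod 256 = 224
Complement = 31

31


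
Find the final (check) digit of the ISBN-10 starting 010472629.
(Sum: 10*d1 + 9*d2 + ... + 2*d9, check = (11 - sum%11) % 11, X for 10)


Weighted sum: 137
137 mod 11 = 5

Check digit: 6


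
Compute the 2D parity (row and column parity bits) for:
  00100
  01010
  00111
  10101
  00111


Row parities: 10111
Column parities: 11011

Row P: 10111, Col P: 11011, Corner: 0


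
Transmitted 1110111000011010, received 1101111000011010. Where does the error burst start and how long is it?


XOR: 0011000000000000

Burst at position 2, length 2


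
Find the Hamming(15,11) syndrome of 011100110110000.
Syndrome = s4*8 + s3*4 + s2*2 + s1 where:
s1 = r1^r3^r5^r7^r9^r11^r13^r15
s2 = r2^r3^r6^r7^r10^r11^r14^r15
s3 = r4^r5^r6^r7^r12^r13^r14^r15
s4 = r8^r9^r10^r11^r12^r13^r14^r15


s1=1, s2=1, s3=0, s4=1

Syndrome = 11 (error at position 11)


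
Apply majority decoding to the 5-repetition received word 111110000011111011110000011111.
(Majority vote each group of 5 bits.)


Groups: 11111, 00000, 11111, 01111, 00000, 11111
Majority votes: 101101

101101


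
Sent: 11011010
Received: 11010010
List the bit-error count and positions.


XOR: 00001000

1 error(s) at position(s): 4


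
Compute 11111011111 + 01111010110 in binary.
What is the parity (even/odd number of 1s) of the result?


11111011111 = 2015
01111010110 = 982
Sum = 2997 = 101110110101
1s count = 8

even parity (8 ones in 101110110101)


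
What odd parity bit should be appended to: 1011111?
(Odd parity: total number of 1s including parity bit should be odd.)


Number of 1s in data: 6
Parity bit: 1

1


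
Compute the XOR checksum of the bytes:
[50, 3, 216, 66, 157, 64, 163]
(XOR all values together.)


XOR chain: 50 ^ 3 ^ 216 ^ 66 ^ 157 ^ 64 ^ 163 = 213

213


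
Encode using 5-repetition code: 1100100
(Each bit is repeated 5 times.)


Each bit -> 5 copies

11111111110000000000111110000000000


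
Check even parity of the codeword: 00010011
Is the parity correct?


Number of 1s: 3

No, parity error (3 ones)


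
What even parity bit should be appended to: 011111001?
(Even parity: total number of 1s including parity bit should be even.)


Number of 1s in data: 6
Parity bit: 0

0


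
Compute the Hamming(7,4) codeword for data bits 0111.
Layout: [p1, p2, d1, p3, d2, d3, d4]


Parity bits: p1=0, p2=0, p3=1

0001111


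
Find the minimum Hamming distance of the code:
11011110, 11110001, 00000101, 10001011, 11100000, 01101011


Comparing all pairs, minimum distance: 2
Can detect 1 errors, correct 0 errors

2


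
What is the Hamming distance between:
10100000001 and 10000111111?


XOR: 00100111110
Count of 1s: 6

6


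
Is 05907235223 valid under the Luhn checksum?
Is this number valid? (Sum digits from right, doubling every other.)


Luhn sum = 34
34 mod 10 = 4

Invalid (Luhn sum mod 10 = 4)


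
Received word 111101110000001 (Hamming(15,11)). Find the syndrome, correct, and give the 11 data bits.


Syndrome = 2: error at position 2

Data: 10110000001 (corrected bit 2)


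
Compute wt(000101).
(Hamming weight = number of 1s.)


Counting 1s in 000101

2


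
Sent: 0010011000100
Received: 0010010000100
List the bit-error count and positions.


XOR: 0000001000000

1 error(s) at position(s): 6


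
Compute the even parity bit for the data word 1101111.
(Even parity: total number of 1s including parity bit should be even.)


Number of 1s in data: 6
Parity bit: 0

0


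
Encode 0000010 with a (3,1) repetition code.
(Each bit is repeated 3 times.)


Each bit -> 3 copies

000000000000000111000


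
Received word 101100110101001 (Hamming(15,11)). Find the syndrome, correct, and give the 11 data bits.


Syndrome = 0: no error detected

Data: 10010101001 (no errors)


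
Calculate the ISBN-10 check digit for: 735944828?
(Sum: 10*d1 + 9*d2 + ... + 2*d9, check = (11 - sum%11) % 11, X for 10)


Weighted sum: 298
298 mod 11 = 1

Check digit: X


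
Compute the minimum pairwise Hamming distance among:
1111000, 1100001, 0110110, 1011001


Comparing all pairs, minimum distance: 2
Can detect 1 errors, correct 0 errors

2


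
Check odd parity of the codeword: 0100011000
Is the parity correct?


Number of 1s: 3

Yes, parity is correct (3 ones)


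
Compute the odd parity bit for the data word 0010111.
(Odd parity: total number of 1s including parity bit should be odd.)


Number of 1s in data: 4
Parity bit: 1

1


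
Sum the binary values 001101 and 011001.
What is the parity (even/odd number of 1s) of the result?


001101 = 13
011001 = 25
Sum = 38 = 100110
1s count = 3

odd parity (3 ones in 100110)


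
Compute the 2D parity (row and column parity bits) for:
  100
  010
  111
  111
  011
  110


Row parities: 111100
Column parities: 011

Row P: 111100, Col P: 011, Corner: 0
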